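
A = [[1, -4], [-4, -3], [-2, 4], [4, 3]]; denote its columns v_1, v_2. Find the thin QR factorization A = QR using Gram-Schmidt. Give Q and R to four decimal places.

v_1 = (1, -4, -2, 4); ‖v_1‖ = 6.0828, so q_1 = (0.1644, -0.6576, -0.3288, 0.6576).
q_1·v_2 = 0.1644·(-4) + (-0.6576)·(-3) + (-0.3288)·4 + 0.6576·3 = 1.9728.
u_2 = v_2 − 1.9728·q_1 = (-4.3243, -1.7027, 4.6486, 1.7027).
‖u_2‖ = 6.7903, so q_2 = (-0.6368, -0.2508, 0.6846, 0.2508).

Q = [[0.1644, -0.6368], [-0.6576, -0.2508], [-0.3288, 0.6846], [0.6576, 0.2508]], R = [[6.0828, 1.9728], [0.0000, 6.7903]]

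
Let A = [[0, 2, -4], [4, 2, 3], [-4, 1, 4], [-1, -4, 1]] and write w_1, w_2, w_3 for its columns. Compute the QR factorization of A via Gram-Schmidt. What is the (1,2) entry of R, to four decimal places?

w_1 = (0, 4, -4, -1); ‖w_1‖ = 5.7446, so e_1 = (0.0000, 0.6963, -0.6963, -0.1741).
r_{12} = e_1·w_2 = 1.3926.

r_{12} = 1.3926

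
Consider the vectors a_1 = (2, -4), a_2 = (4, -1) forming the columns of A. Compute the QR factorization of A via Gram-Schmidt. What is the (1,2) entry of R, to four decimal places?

a_1 = (2, -4); ‖a_1‖ = 4.4721, so q_1 = (0.4472, -0.8944).
r_{12} = q_1·a_2 = 2.6833.

r_{12} = 2.6833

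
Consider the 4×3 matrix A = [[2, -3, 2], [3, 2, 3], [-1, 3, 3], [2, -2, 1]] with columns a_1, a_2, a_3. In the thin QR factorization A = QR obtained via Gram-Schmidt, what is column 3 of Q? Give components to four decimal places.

q_3 = (0.5885, -0.1941, 0.7794, 0.0923)

q_1 = a_1/‖a_1‖ = (2, 3, -1, 2)/4.2426 = (0.4714, 0.7071, -0.2357, 0.4714).
r_{12} = q_1·a_2 = -1.6499.
u_2 = a_2 + 1.6499·q_1 = (-2.2222, 3.1667, 2.6111, -1.2222).
‖u_2‖ = 4.8247, so q_2 = (-0.4606, 0.6563, 0.5412, -0.2533).
r_{13} = q_1·a_3 = 2.8284; r_{23} = q_2·a_3 = 2.4181.
u_3 = a_3 − 2.8284·q_1 − 2.4181·q_2 = (1.7804, -0.5871, 2.3580, 0.2792).
‖u_3‖ = 3.0254, so q_3 = (0.5885, -0.1941, 0.7794, 0.0923).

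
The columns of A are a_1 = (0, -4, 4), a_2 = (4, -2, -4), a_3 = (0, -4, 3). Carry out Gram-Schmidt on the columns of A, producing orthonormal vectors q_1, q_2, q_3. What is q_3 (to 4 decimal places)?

q_3 = (-0.7276, -0.4851, -0.4851)

a_1 = (0, -4, 4); ‖a_1‖ = 5.6569, so q_1 = (0.0000, -0.7071, 0.7071).
q_1·a_2 = 0.0000·4 + (-0.7071)·(-2) + 0.7071·(-4) = -1.4142.
u_2 = a_2 + 1.4142·q_1 = (4.0000, -3.0000, -3.0000).
‖u_2‖ = 5.8310, so q_2 = (0.6860, -0.5145, -0.5145).
q_1·a_3 = 0.0000·0 + (-0.7071)·(-4) + 0.7071·3 = 4.9497; q_2·a_3 = 0.6860·0 + (-0.5145)·(-4) + (-0.5145)·3 = 0.5145.
u_3 = a_3 − 4.9497·q_1 − 0.5145·q_2 = (-0.3529, -0.2353, -0.2353).
‖u_3‖ = 0.4851, so q_3 = (-0.7276, -0.4851, -0.4851).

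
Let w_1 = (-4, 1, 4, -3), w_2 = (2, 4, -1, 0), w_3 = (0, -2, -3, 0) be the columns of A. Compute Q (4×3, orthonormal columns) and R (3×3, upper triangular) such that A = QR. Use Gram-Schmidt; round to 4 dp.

Q = [[-0.6172, 0.2805, -0.3669], [0.1543, 0.9495, -0.0074], [0.6172, -0.0540, -0.7636], [-0.4629, -0.1295, -0.5313]], R = [[6.4807, -1.2344, -2.1602], [0.0000, 4.4132, -1.7372], [0.0000, 0.0000, 2.3055]]

w_1 = (-4, 1, 4, -3); ‖w_1‖ = 6.4807, so e_1 = (-0.6172, 0.1543, 0.6172, -0.4629).
e_1·w_2 = (-0.6172)·2 + 0.1543·4 + 0.6172·(-1) + (-0.4629)·0 = -1.2344.
u_2 = w_2 + 1.2344·e_1 = (1.2381, 4.1905, -0.2381, -0.5714).
‖u_2‖ = 4.4132, so e_2 = (0.2805, 0.9495, -0.0540, -0.1295).
e_1·w_3 = (-0.6172)·0 + 0.1543·(-2) + 0.6172·(-3) + (-0.4629)·0 = -2.1602; e_2·w_3 = 0.2805·0 + 0.9495·(-2) + (-0.0540)·(-3) + (-0.1295)·0 = -1.7372.
u_3 = w_3 + 2.1602·e_1 + 1.7372·e_2 = (-0.8460, -0.0171, -1.7604, -1.2249).
‖u_3‖ = 2.3055, so e_3 = (-0.3669, -0.0074, -0.7636, -0.5313).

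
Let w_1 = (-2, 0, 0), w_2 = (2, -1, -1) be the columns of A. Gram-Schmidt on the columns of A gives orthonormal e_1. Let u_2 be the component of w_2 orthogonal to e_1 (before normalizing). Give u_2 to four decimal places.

w_1 = (-2, 0, 0); ‖w_1‖ = 2.0000, so e_1 = (-1.0000, 0.0000, 0.0000).
e_1·w_2 = (-1.0000)·2 + 0.0000·(-1) + 0.0000·(-1) = -2.0000.
u_2 = w_2 + 2.0000·e_1 = (0.0000, -1.0000, -1.0000).

u_2 = (0.0000, -1.0000, -1.0000)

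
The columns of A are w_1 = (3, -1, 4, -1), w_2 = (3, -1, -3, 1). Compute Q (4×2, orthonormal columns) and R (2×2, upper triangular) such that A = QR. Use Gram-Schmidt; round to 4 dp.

w_1 = (3, -1, 4, -1); ‖w_1‖ = 5.1962, so q_1 = (0.5774, -0.1925, 0.7698, -0.1925).
q_1·w_2 = 0.5774·3 + (-0.1925)·(-1) + 0.7698·(-3) + (-0.1925)·1 = -0.5774.
u_2 = w_2 + 0.5774·q_1 = (3.3333, -1.1111, -2.5556, 0.8889).
‖u_2‖ = 4.4347, so q_2 = (0.7516, -0.2505, -0.5763, 0.2004).

Q = [[0.5774, 0.7516], [-0.1925, -0.2505], [0.7698, -0.5763], [-0.1925, 0.2004]], R = [[5.1962, -0.5774], [0.0000, 4.4347]]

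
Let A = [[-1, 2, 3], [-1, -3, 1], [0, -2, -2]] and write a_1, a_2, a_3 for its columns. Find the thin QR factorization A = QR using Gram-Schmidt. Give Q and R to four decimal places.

Q = [[-0.7071, 0.6155, -0.3482], [-0.7071, -0.6155, 0.3482], [0.0000, -0.4924, -0.8704]], R = [[1.4142, 0.7071, -2.8284], [0.0000, 4.0620, 2.2156], [0.0000, 0.0000, 1.0445]]

a_1 = (-1, -1, 0); ‖a_1‖ = 1.4142, so q_1 = (-0.7071, -0.7071, 0.0000).
q_1·a_2 = (-0.7071)·2 + (-0.7071)·(-3) + 0.0000·(-2) = 0.7071.
u_2 = a_2 − 0.7071·q_1 = (2.5000, -2.5000, -2.0000).
‖u_2‖ = 4.0620, so q_2 = (0.6155, -0.6155, -0.4924).
q_1·a_3 = (-0.7071)·3 + (-0.7071)·1 + 0.0000·(-2) = -2.8284; q_2·a_3 = 0.6155·3 + (-0.6155)·1 + (-0.4924)·(-2) = 2.2156.
u_3 = a_3 + 2.8284·q_1 − 2.2156·q_2 = (-0.3636, 0.3636, -0.9091).
‖u_3‖ = 1.0445, so q_3 = (-0.3482, 0.3482, -0.8704).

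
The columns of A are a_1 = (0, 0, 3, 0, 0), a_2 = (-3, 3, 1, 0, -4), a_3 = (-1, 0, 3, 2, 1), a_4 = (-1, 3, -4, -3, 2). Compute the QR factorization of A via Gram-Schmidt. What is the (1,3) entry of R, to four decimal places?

r_{13} = 3.0000

a_1 = (0, 0, 3, 0, 0); ‖a_1‖ = 3.0000, so e_1 = (0.0000, 0.0000, 1.0000, 0.0000, 0.0000).
r_{13} = e_1·a_3 = 3.0000.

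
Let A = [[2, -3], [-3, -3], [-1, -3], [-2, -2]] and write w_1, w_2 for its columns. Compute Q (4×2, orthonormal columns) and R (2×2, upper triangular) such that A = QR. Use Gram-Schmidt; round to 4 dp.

Q = [[0.4714, -0.8150], [-0.7071, -0.2643], [-0.2357, -0.4846], [-0.4714, -0.1762]], R = [[4.2426, 2.3570], [0.0000, 5.0442]]

w_1 = (2, -3, -1, -2); ‖w_1‖ = 4.2426, so e_1 = (0.4714, -0.7071, -0.2357, -0.4714).
e_1·w_2 = 0.4714·(-3) + (-0.7071)·(-3) + (-0.2357)·(-3) + (-0.4714)·(-2) = 2.3570.
u_2 = w_2 − 2.3570·e_1 = (-4.1111, -1.3333, -2.4444, -0.8889).
‖u_2‖ = 5.0442, so e_2 = (-0.8150, -0.2643, -0.4846, -0.1762).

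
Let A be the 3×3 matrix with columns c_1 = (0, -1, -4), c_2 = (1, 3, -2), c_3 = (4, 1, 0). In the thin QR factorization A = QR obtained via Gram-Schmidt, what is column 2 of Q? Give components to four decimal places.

q_2 = (0.2825, 0.9306, -0.2327)

c_1 = (0, -1, -4); ‖c_1‖ = 4.1231, so q_1 = (0.0000, -0.2425, -0.9701).
q_1·c_2 = 0.0000·1 + (-0.2425)·3 + (-0.9701)·(-2) = 1.2127.
u_2 = c_2 − 1.2127·q_1 = (1.0000, 3.2941, -0.8235).
‖u_2‖ = 3.5397, so q_2 = (0.2825, 0.9306, -0.2327).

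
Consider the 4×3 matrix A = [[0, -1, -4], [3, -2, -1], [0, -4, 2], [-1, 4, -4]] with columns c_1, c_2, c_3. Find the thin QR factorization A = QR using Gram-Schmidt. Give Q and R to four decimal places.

Q = [[0.0000, -0.1925, -0.9045], [0.9487, 0.1925, -0.1310], [0.0000, -0.7698, -0.1013], [-0.3162, 0.5774, -0.3929]], R = [[3.1623, -3.1623, 0.3162], [0.0000, 5.1962, -3.2717], [0.0000, 0.0000, 5.1182]]

e_1 = c_1/‖c_1‖ = (0, 3, 0, -1)/3.1623 = (0.0000, 0.9487, 0.0000, -0.3162).
r_{12} = e_1·c_2 = -3.1623.
u_2 = c_2 + 3.1623·e_1 = (-1.0000, 1.0000, -4.0000, 3.0000).
‖u_2‖ = 5.1962, so e_2 = (-0.1925, 0.1925, -0.7698, 0.5774).
r_{13} = e_1·c_3 = 0.3162; r_{23} = e_2·c_3 = -3.2717.
u_3 = c_3 − 0.3162·e_1 + 3.2717·e_2 = (-4.6296, -0.6704, -0.5185, -2.0111).
‖u_3‖ = 5.1182, so e_3 = (-0.9045, -0.1310, -0.1013, -0.3929).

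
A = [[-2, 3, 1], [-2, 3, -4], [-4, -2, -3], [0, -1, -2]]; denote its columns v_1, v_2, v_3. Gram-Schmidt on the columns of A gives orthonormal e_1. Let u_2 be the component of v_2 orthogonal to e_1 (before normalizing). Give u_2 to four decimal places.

v_1 = (-2, -2, -4, 0); ‖v_1‖ = 4.8990, so e_1 = (-0.4082, -0.4082, -0.8165, 0.0000).
e_1·v_2 = (-0.4082)·3 + (-0.4082)·3 + (-0.8165)·(-2) + 0.0000·(-1) = -0.8165.
u_2 = v_2 + 0.8165·e_1 = (2.6667, 2.6667, -2.6667, -1.0000).

u_2 = (2.6667, 2.6667, -2.6667, -1.0000)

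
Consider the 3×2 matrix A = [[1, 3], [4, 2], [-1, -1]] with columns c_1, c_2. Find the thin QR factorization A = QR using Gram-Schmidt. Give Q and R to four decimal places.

e_1 = c_1/‖c_1‖ = (1, 4, -1)/4.2426 = (0.2357, 0.9428, -0.2357).
r_{12} = e_1·c_2 = 2.8284.
u_2 = c_2 − 2.8284·e_1 = (2.3333, -0.6667, -0.3333).
‖u_2‖ = 2.4495, so e_2 = (0.9526, -0.2722, -0.1361).

Q = [[0.2357, 0.9526], [0.9428, -0.2722], [-0.2357, -0.1361]], R = [[4.2426, 2.8284], [0.0000, 2.4495]]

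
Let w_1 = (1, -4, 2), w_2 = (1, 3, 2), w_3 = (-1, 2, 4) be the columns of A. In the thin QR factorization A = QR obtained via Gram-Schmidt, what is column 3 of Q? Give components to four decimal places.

q_3 = (-0.8944, 0.0000, 0.4472)

q_1 = w_1/‖w_1‖ = (1, -4, 2)/4.5826 = (0.2182, -0.8729, 0.4364).
r_{12} = q_1·w_2 = -1.5275.
u_2 = w_2 + 1.5275·q_1 = (1.3333, 1.6667, 2.6667).
‖u_2‖ = 3.4157, so q_2 = (0.3904, 0.4880, 0.7807).
r_{13} = q_1·w_3 = -0.2182; r_{23} = q_2·w_3 = 3.7084.
u_3 = w_3 + 0.2182·q_1 − 3.7084·q_2 = (-2.4000, 0.0000, 1.2000).
‖u_3‖ = 2.6833, so q_3 = (-0.8944, 0.0000, 0.4472).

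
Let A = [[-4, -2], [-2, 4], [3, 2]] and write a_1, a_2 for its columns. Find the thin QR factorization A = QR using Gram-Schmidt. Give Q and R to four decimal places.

Q = [[-0.7428, -0.2458], [-0.3714, 0.9252], [0.5571, 0.2891]], R = [[5.3852, 1.1142], [0.0000, 4.7706]]

a_1 = (-4, -2, 3); ‖a_1‖ = 5.3852, so e_1 = (-0.7428, -0.3714, 0.5571).
e_1·a_2 = (-0.7428)·(-2) + (-0.3714)·4 + 0.5571·2 = 1.1142.
u_2 = a_2 − 1.1142·e_1 = (-1.1724, 4.4138, 1.3793).
‖u_2‖ = 4.7706, so e_2 = (-0.2458, 0.9252, 0.2891).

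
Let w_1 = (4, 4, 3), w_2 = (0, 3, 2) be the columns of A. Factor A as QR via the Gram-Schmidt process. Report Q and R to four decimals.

Q = [[0.6247, -0.7778], [0.6247, 0.5509], [0.4685, 0.3025]], R = [[6.4031, 2.8111], [0.0000, 2.2578]]

q_1 = w_1/‖w_1‖ = (4, 4, 3)/6.4031 = (0.6247, 0.6247, 0.4685).
r_{12} = q_1·w_2 = 2.8111.
u_2 = w_2 − 2.8111·q_1 = (-1.7561, 1.2439, 0.6829).
‖u_2‖ = 2.2578, so q_2 = (-0.7778, 0.5509, 0.3025).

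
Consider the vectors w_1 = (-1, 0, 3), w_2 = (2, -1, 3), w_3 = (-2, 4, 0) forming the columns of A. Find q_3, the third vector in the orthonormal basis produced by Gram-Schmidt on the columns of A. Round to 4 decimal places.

q_3 = (0.3145, 0.9435, 0.1048)

w_1 = (-1, 0, 3); ‖w_1‖ = 3.1623, so q_1 = (-0.3162, 0.0000, 0.9487).
q_1·w_2 = (-0.3162)·2 + 0.0000·(-1) + 0.9487·3 = 2.2136.
u_2 = w_2 − 2.2136·q_1 = (2.7000, -1.0000, 0.9000).
‖u_2‖ = 3.0166, so q_2 = (0.8950, -0.3315, 0.2983).
q_1·w_3 = (-0.3162)·(-2) + 0.0000·4 + 0.9487·0 = 0.6325; q_2·w_3 = 0.8950·(-2) + (-0.3315)·4 + 0.2983·0 = -3.1161.
u_3 = w_3 − 0.6325·q_1 + 3.1161·q_2 = (0.9890, 2.9670, 0.3297).
‖u_3‖ = 3.1449, so q_3 = (0.3145, 0.9435, 0.1048).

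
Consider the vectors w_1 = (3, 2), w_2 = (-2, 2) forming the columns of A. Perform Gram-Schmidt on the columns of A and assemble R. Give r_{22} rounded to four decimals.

r_{22} = 2.7735

w_1 = (3, 2); ‖w_1‖ = 3.6056, so e_1 = (0.8321, 0.5547).
e_1·w_2 = 0.8321·(-2) + 0.5547·2 = -0.5547.
u_2 = w_2 + 0.5547·e_1 = (-1.5385, 2.3077).
r_{22} = ‖u_2‖ = 2.7735.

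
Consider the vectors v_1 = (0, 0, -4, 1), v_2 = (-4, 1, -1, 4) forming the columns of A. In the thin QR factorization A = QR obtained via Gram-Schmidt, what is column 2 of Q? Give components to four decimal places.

e_1 = v_1/‖v_1‖ = (0, 0, -4, 1)/4.1231 = (0.0000, 0.0000, -0.9701, 0.2425).
r_{12} = e_1·v_2 = 1.9403.
u_2 = v_2 − 1.9403·e_1 = (-4.0000, 1.0000, 0.8824, 3.5294).
‖u_2‖ = 5.4987, so e_2 = (-0.7274, 0.1819, 0.1605, 0.6419).

e_2 = (-0.7274, 0.1819, 0.1605, 0.6419)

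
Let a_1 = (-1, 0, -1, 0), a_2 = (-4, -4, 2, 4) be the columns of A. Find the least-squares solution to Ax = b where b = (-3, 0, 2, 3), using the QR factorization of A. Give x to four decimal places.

x = (-0.0400, 0.5400)

a_1 = (-1, 0, -1, 0); ‖a_1‖ = 1.4142, so q_1 = (-0.7071, 0.0000, -0.7071, 0.0000).
q_1·a_2 = (-0.7071)·(-4) + 0.0000·(-4) + (-0.7071)·2 + 0.0000·4 = 1.4142.
u_2 = a_2 − 1.4142·q_1 = (-3.0000, -4.0000, 3.0000, 4.0000).
‖u_2‖ = 7.0711, so q_2 = (-0.4243, -0.5657, 0.4243, 0.5657).
Qᵀb = (0.7071, 3.8184).
Back-substitute: x_2 = 3.8184/7.0711 = 0.5400.
x_1 = (0.7071 − 1.4142·0.5400)/1.4142 = -0.0400.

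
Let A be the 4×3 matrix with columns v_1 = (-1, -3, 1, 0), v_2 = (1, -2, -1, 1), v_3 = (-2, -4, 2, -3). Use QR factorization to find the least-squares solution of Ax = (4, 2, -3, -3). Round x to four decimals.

x = (-4.6923, 2.4231, 1.8077)

v_1 = (-1, -3, 1, 0); ‖v_1‖ = 3.3166, so e_1 = (-0.3015, -0.9045, 0.3015, 0.0000).
e_1·v_2 = (-0.3015)·1 + (-0.9045)·(-2) + 0.3015·(-1) + 0.0000·1 = 1.2060.
u_2 = v_2 − 1.2060·e_1 = (1.3636, -0.9091, -1.3636, 1.0000).
‖u_2‖ = 2.3549, so e_2 = (0.5791, -0.3860, -0.5791, 0.4247).
e_1·v_3 = (-0.3015)·(-2) + (-0.9045)·(-4) + 0.3015·2 + 0.0000·(-3) = 4.8242; e_2·v_3 = 0.5791·(-2) + (-0.3860)·(-4) + (-0.5791)·2 + 0.4247·(-3) = -2.0460.
u_3 = v_3 − 4.8242·e_1 + 2.0460·e_2 = (0.6393, -0.4262, -0.6393, -2.1311).
‖u_3‖ = 2.3539, so e_3 = (0.2716, -0.1811, -0.2716, -0.9054).
Qᵀb = (-3.9196, 2.0074, 4.2552).
Back-substitute: x_3 = 4.2552/2.3539 = 1.8077.
x_2 = (2.0074 + 2.0460·1.8077)/2.3549 = 2.4231.
x_1 = (-3.9196 − 1.2060·2.4231 − 4.8242·1.8077)/3.3166 = -4.6923.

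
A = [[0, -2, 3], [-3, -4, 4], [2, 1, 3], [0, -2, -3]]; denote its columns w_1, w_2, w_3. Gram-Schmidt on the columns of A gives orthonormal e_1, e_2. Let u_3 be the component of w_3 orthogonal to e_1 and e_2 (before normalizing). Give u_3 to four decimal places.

u_3 = (1.6822, 2.1085, 3.1628, -4.3178)

w_1 = (0, -3, 2, 0); ‖w_1‖ = 3.6056, so e_1 = (0.0000, -0.8321, 0.5547, 0.0000).
e_1·w_2 = 0.0000·(-2) + (-0.8321)·(-4) + 0.5547·1 + 0.0000·(-2) = 3.8829.
u_2 = w_2 − 3.8829·e_1 = (-2.0000, -0.7692, -1.1538, -2.0000).
‖u_2‖ = 3.1501, so e_2 = (-0.6349, -0.2442, -0.3663, -0.6349).
e_1·w_3 = 0.0000·3 + (-0.8321)·4 + 0.5547·3 + 0.0000·(-3) = -1.6641; e_2·w_3 = (-0.6349)·3 + (-0.2442)·4 + (-0.3663)·3 + (-0.6349)·(-3) = -2.0756.
u_3 = w_3 + 1.6641·e_1 + 2.0756·e_2 = (1.6822, 2.1085, 3.1628, -4.3178).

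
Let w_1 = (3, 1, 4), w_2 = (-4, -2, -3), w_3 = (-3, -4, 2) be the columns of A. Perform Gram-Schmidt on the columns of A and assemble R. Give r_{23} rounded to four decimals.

r_{23} = 5.1962

w_1 = (3, 1, 4); ‖w_1‖ = 5.0990, so e_1 = (0.5883, 0.1961, 0.7845).
e_1·w_2 = 0.5883·(-4) + 0.1961·(-2) + 0.7845·(-3) = -5.0990.
u_2 = w_2 + 5.0990·e_1 = (-1.0000, -1.0000, 1.0000).
‖u_2‖ = 1.7321, so e_2 = (-0.5774, -0.5774, 0.5774).
r_{23} = e_2·w_3 = 5.1962.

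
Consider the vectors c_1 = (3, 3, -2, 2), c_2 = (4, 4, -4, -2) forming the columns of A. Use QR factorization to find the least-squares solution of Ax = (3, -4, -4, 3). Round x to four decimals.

x = (0.7113, -0.2676)

e_1 = c_1/‖c_1‖ = (3, 3, -2, 2)/5.0990 = (0.5883, 0.5883, -0.3922, 0.3922).
r_{12} = e_1·c_2 = 5.4913.
u_2 = c_2 − 5.4913·e_1 = (0.7692, 0.7692, -1.8462, -4.1538).
‖u_2‖ = 4.6740, so e_2 = (0.1646, 0.1646, -0.3950, -0.8887).
Qᵀb = (2.1573, -1.2508).
Back-substitute: x_2 = -1.2508/4.6740 = -0.2676.
x_1 = (2.1573 − 5.4913·(-0.2676))/5.0990 = 0.7113.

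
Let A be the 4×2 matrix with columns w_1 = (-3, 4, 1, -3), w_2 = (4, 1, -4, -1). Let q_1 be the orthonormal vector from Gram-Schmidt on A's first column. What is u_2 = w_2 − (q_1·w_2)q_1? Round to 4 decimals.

w_1 = (-3, 4, 1, -3); ‖w_1‖ = 5.9161, so q_1 = (-0.5071, 0.6761, 0.1690, -0.5071).
q_1·w_2 = (-0.5071)·4 + 0.6761·1 + 0.1690·(-4) + (-0.5071)·(-1) = -1.5213.
u_2 = w_2 + 1.5213·q_1 = (3.2286, 2.0286, -3.7429, -1.7714).

u_2 = (3.2286, 2.0286, -3.7429, -1.7714)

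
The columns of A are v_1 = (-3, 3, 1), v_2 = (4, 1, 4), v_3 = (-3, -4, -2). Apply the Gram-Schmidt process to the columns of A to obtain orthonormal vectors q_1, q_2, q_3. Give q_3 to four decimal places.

q_1 = v_1/‖v_1‖ = (-3, 3, 1)/4.3589 = (-0.6882, 0.6882, 0.2294).
r_{12} = q_1·v_2 = -1.1471.
u_2 = v_2 + 1.1471·q_1 = (3.2105, 1.7895, 4.2632).
‖u_2‖ = 5.6289, so q_2 = (0.5704, 0.3179, 0.7574).
r_{13} = q_1·v_3 = -1.1471; r_{23} = q_2·v_3 = -4.4975.
u_3 = v_3 + 1.1471·q_1 + 4.4975·q_2 = (-1.2243, -1.7807, 1.6694).
‖u_3‖ = 2.7307, so q_3 = (-0.4483, -0.6521, 0.6114).

q_3 = (-0.4483, -0.6521, 0.6114)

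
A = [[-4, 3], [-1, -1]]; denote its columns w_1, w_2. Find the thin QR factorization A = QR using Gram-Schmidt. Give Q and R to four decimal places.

Q = [[-0.9701, 0.2425], [-0.2425, -0.9701]], R = [[4.1231, -2.6679], [0.0000, 1.6977]]

e_1 = w_1/‖w_1‖ = (-4, -1)/4.1231 = (-0.9701, -0.2425).
r_{12} = e_1·w_2 = -2.6679.
u_2 = w_2 + 2.6679·e_1 = (0.4118, -1.6471).
‖u_2‖ = 1.6977, so e_2 = (0.2425, -0.9701).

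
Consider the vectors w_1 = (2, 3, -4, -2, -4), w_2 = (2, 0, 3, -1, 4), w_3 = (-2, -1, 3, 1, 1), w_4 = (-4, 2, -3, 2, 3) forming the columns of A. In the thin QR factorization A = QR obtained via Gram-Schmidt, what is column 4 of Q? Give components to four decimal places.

w_1 = (2, 3, -4, -2, -4); ‖w_1‖ = 7.0000, so e_1 = (0.2857, 0.4286, -0.5714, -0.2857, -0.5714).
e_1·w_2 = 0.2857·2 + 0.4286·0 + (-0.5714)·3 + (-0.2857)·(-1) + (-0.5714)·4 = -3.1429.
u_2 = w_2 + 3.1429·e_1 = (2.8980, 1.3469, 1.2041, -1.8980, 2.2041).
‖u_2‖ = 4.4858, so e_2 = (0.6460, 0.3003, 0.2684, -0.4231, 0.4913).
e_1·w_3 = 0.2857·(-2) + 0.4286·(-1) + (-0.5714)·3 + (-0.2857)·1 + (-0.5714)·1 = -3.5714; e_2·w_3 = 0.6460·(-2) + 0.3003·(-1) + 0.2684·3 + (-0.4231)·1 + 0.4913·1 = -0.7188.
u_3 = w_3 + 3.5714·e_1 + 0.7188·e_2 = (-0.5152, 0.7465, 1.1521, -0.3245, -0.6876).
‖u_3‖ = 1.6517, so e_3 = (-0.3119, 0.4519, 0.6975, -0.1965, -0.4163).
e_1·w_4 = 0.2857·(-4) + 0.4286·2 + (-0.5714)·(-3) + (-0.2857)·2 + (-0.5714)·3 = -0.8571; e_2·w_4 = 0.6460·(-4) + 0.3003·2 + 0.2684·(-3) + (-0.4231)·2 + 0.4913·3 = -2.1610; e_3·w_4 = (-0.3119)·(-4) + 0.4519·2 + 0.6975·(-3) + (-0.1965)·2 + (-0.4163)·3 = -1.5830.
u_4 = w_4 + 0.8571·e_1 + 2.1610·e_2 + 1.5830·e_3 = (-2.8528, 3.7316, -1.8056, 0.5297, 2.9130).
‖u_4‖ = 5.8386, so e_4 = (-0.4886, 0.6391, -0.3092, 0.0907, 0.4989).

e_4 = (-0.4886, 0.6391, -0.3092, 0.0907, 0.4989)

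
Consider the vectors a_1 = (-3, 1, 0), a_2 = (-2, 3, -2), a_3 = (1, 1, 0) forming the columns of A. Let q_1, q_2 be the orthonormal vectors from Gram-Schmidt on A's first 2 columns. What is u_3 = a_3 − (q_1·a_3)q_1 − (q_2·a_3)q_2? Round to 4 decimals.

q_1 = a_1/‖a_1‖ = (-3, 1, 0)/3.1623 = (-0.9487, 0.3162, 0.0000).
r_{12} = q_1·a_2 = 2.8460.
u_2 = a_2 − 2.8460·q_1 = (0.7000, 2.1000, -2.0000).
‖u_2‖ = 2.9833, so q_2 = (0.2346, 0.7039, -0.6704).
r_{13} = q_1·a_3 = -0.6325; r_{23} = q_2·a_3 = 0.9386.
u_3 = a_3 + 0.6325·q_1 − 0.9386·q_2 = (0.1798, 0.5393, 0.6292).

u_3 = (0.1798, 0.5393, 0.6292)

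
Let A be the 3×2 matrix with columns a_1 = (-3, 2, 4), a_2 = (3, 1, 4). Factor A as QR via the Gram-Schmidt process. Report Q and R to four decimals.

Q = [[-0.5571, 0.8160], [0.3714, 0.0787], [0.7428, 0.5726]], R = [[5.3852, 1.6713], [0.0000, 4.8174]]

a_1 = (-3, 2, 4); ‖a_1‖ = 5.3852, so e_1 = (-0.5571, 0.3714, 0.7428).
e_1·a_2 = (-0.5571)·3 + 0.3714·1 + 0.7428·4 = 1.6713.
u_2 = a_2 − 1.6713·e_1 = (3.9310, 0.3793, 2.7586).
‖u_2‖ = 4.8174, so e_2 = (0.8160, 0.0787, 0.5726).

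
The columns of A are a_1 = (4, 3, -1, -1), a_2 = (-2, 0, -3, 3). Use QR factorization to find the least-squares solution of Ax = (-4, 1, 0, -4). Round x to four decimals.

x = (-0.4340, -0.3396)

e_1 = a_1/‖a_1‖ = (4, 3, -1, -1)/5.1962 = (0.7698, 0.5774, -0.1925, -0.1925).
r_{12} = e_1·a_2 = -1.5396.
u_2 = a_2 + 1.5396·e_1 = (-0.8148, 0.8889, -3.2963, 2.7037).
‖u_2‖ = 4.4305, so e_2 = (-0.1839, 0.2006, -0.7440, 0.6102).
Qᵀb = (-1.7321, -1.5047).
Back-substitute: x_2 = -1.5047/4.4305 = -0.3396.
x_1 = (-1.7321 + 1.5396·(-0.3396))/5.1962 = -0.4340.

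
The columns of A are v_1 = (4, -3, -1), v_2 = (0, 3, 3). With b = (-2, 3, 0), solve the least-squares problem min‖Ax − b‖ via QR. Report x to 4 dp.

x = (-0.6111, 0.0926)

v_1 = (4, -3, -1); ‖v_1‖ = 5.0990, so e_1 = (0.7845, -0.5883, -0.1961).
e_1·v_2 = 0.7845·0 + (-0.5883)·3 + (-0.1961)·3 = -2.3534.
u_2 = v_2 + 2.3534·e_1 = (1.8462, 1.6154, 2.5385).
‖u_2‖ = 3.5301, so e_2 = (0.5230, 0.4576, 0.7191).
Qᵀb = (-3.3340, 0.3269).
Back-substitute: x_2 = 0.3269/3.5301 = 0.0926.
x_1 = (-3.3340 + 2.3534·0.0926)/5.0990 = -0.6111.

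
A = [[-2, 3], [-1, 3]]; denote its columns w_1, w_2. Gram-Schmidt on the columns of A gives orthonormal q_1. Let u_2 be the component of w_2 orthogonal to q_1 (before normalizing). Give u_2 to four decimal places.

u_2 = (-0.6000, 1.2000)

w_1 = (-2, -1); ‖w_1‖ = 2.2361, so q_1 = (-0.8944, -0.4472).
q_1·w_2 = (-0.8944)·3 + (-0.4472)·3 = -4.0249.
u_2 = w_2 + 4.0249·q_1 = (-0.6000, 1.2000).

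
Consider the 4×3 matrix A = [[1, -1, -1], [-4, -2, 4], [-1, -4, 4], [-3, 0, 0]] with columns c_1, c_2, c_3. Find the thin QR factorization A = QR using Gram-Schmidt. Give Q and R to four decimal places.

q_1 = c_1/‖c_1‖ = (1, -4, -1, -3)/5.1962 = (0.1925, -0.7698, -0.1925, -0.5774).
r_{12} = q_1·c_2 = 2.1170.
u_2 = c_2 − 2.1170·q_1 = (-1.4074, -0.3704, -3.5926, 1.2222).
‖u_2‖ = 4.0643, so q_2 = (-0.3463, -0.0911, -0.8839, 0.3007).
r_{13} = q_1·c_3 = -4.0415; r_{23} = q_2·c_3 = -3.5540.
u_3 = c_3 + 4.0415·q_1 + 3.5540·q_2 = (-1.4529, 0.5650, 0.0807, -1.2646).
‖u_3‖ = 2.0089, so q_3 = (-0.7232, 0.2813, 0.0402, -0.6295).

Q = [[0.1925, -0.3463, -0.7232], [-0.7698, -0.0911, 0.2813], [-0.1925, -0.8839, 0.0402], [-0.5774, 0.3007, -0.6295]], R = [[5.1962, 2.1170, -4.0415], [0.0000, 4.0643, -3.5540], [0.0000, 0.0000, 2.0089]]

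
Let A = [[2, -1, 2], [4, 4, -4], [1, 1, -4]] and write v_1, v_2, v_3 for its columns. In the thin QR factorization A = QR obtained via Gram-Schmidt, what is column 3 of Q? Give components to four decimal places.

v_1 = (2, 4, 1); ‖v_1‖ = 4.5826, so e_1 = (0.4364, 0.8729, 0.2182).
e_1·v_2 = 0.4364·(-1) + 0.8729·4 + 0.2182·1 = 3.2733.
u_2 = v_2 − 3.2733·e_1 = (-2.4286, 1.1429, 0.2857).
‖u_2‖ = 2.6992, so e_2 = (-0.8997, 0.4234, 0.1059).
e_1·v_3 = 0.4364·2 + 0.8729·(-4) + 0.2182·(-4) = -3.4915; e_2·v_3 = (-0.8997)·2 + 0.4234·(-4) + 0.1059·(-4) = -3.9165.
u_3 = v_3 + 3.4915·e_1 + 3.9165·e_2 = (0.0000, 0.7059, -2.8235).
‖u_3‖ = 2.9104, so e_3 = (0.0000, 0.2425, -0.9701).

e_3 = (0.0000, 0.2425, -0.9701)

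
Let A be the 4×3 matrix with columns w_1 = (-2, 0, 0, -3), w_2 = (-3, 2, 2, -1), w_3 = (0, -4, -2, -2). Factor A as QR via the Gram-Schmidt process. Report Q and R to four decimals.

Q = [[-0.5547, -0.4709, -0.4970], [0.0000, 0.5830, -0.7773], [0.0000, 0.5830, 0.1975], [-0.8321, 0.3139, 0.3313]], R = [[3.6056, 2.4962, 1.6641], [0.0000, 3.4306, -4.1257], [0.0000, 0.0000, 2.0516]]

e_1 = w_1/‖w_1‖ = (-2, 0, 0, -3)/3.6056 = (-0.5547, 0.0000, 0.0000, -0.8321).
r_{12} = e_1·w_2 = 2.4962.
u_2 = w_2 − 2.4962·e_1 = (-1.6154, 2.0000, 2.0000, 1.0769).
‖u_2‖ = 3.4306, so e_2 = (-0.4709, 0.5830, 0.5830, 0.3139).
r_{13} = e_1·w_3 = 1.6641; r_{23} = e_2·w_3 = -4.1257.
u_3 = w_3 − 1.6641·e_1 + 4.1257·e_2 = (-1.0196, -1.5948, 0.4052, 0.6797).
‖u_3‖ = 2.0516, so e_3 = (-0.4970, -0.7773, 0.1975, 0.3313).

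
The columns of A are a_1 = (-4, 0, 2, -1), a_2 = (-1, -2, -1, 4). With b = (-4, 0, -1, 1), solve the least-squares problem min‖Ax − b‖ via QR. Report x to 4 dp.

a_1 = (-4, 0, 2, -1); ‖a_1‖ = 4.5826, so q_1 = (-0.8729, 0.0000, 0.4364, -0.2182).
q_1·a_2 = (-0.8729)·(-1) + 0.0000·(-2) + 0.4364·(-1) + (-0.2182)·4 = -0.4364.
u_2 = a_2 + 0.4364·q_1 = (-1.3810, -2.0000, -0.8095, 3.9048).
‖u_2‖ = 4.6701, so q_2 = (-0.2957, -0.4283, -0.1733, 0.8361).
Qᵀb = (2.8368, 2.1923).
Back-substitute: x_2 = 2.1923/4.6701 = 0.4694.
x_1 = (2.8368 + 0.4364·0.4694)/4.5826 = 0.6638.

x = (0.6638, 0.4694)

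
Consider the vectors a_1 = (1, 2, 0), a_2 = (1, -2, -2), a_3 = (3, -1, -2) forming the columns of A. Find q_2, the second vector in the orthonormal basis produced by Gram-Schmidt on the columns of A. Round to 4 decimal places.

q_1 = a_1/‖a_1‖ = (1, 2, 0)/2.2361 = (0.4472, 0.8944, 0.0000).
r_{12} = q_1·a_2 = -1.3416.
u_2 = a_2 + 1.3416·q_1 = (1.6000, -0.8000, -2.0000).
‖u_2‖ = 2.6833, so q_2 = (0.5963, -0.2981, -0.7454).

q_2 = (0.5963, -0.2981, -0.7454)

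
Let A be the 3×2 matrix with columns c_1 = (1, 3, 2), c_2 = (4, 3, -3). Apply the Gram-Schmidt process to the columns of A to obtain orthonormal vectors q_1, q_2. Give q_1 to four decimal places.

q_1 = (0.2673, 0.8018, 0.5345)

c_1 = (1, 3, 2); ‖c_1‖ = 3.7417, so q_1 = (0.2673, 0.8018, 0.5345).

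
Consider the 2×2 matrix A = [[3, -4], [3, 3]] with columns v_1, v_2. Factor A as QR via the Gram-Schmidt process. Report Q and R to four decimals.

Q = [[0.7071, -0.7071], [0.7071, 0.7071]], R = [[4.2426, -0.7071], [0.0000, 4.9497]]

e_1 = v_1/‖v_1‖ = (3, 3)/4.2426 = (0.7071, 0.7071).
r_{12} = e_1·v_2 = -0.7071.
u_2 = v_2 + 0.7071·e_1 = (-3.5000, 3.5000).
‖u_2‖ = 4.9497, so e_2 = (-0.7071, 0.7071).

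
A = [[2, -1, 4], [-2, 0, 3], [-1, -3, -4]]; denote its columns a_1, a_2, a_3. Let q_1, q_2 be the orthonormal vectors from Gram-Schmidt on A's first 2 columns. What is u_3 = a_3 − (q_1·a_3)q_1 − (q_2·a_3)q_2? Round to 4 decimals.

a_1 = (2, -2, -1); ‖a_1‖ = 3.0000, so q_1 = (0.6667, -0.6667, -0.3333).
q_1·a_2 = 0.6667·(-1) + (-0.6667)·0 + (-0.3333)·(-3) = 0.3333.
u_2 = a_2 − 0.3333·q_1 = (-1.2222, 0.2222, -2.8889).
‖u_2‖ = 3.1447, so q_2 = (-0.3887, 0.0707, -0.9187).
q_1·a_3 = 0.6667·4 + (-0.6667)·3 + (-0.3333)·(-4) = 2.0000; q_2·a_3 = (-0.3887)·4 + 0.0707·3 + (-0.9187)·(-4) = 2.3320.
u_3 = a_3 − 2.0000·q_1 − 2.3320·q_2 = (3.5730, 4.1685, -1.1910).

u_3 = (3.5730, 4.1685, -1.1910)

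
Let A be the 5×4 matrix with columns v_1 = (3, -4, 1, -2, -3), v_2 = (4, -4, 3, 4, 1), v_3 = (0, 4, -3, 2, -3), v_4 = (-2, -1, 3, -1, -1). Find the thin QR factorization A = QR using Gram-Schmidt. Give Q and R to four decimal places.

e_1 = v_1/‖v_1‖ = (3, -4, 1, -2, -3)/6.2450 = (0.4804, -0.6405, 0.1601, -0.3203, -0.4804).
r_{12} = e_1·v_2 = 3.2026.
u_2 = v_2 − 3.2026·e_1 = (2.4615, -1.9487, 2.4872, 5.0256, 2.5385).
‖u_2‖ = 6.9097, so e_2 = (0.3562, -0.2820, 0.3600, 0.7273, 0.3674).
r_{13} = e_1·v_3 = -2.2418; r_{23} = e_2·v_3 = -1.8554.
u_3 = v_3 + 2.2418·e_1 + 1.8554·e_2 = (1.7379, 2.0408, -1.9731, 2.6316, -3.3953).
‖u_3‖ = 5.4343, so e_3 = (0.3198, 0.3755, -0.3631, 0.4843, -0.6248).
r_{14} = e_1·v_4 = 0.9608; r_{24} = e_2·v_4 = -0.4453; r_{34} = e_3·v_4 = -1.9639.
u_4 = v_4 − 0.9608·e_1 + 0.4453·e_2 + 1.9639·e_3 = (-1.6748, 0.2273, 2.2934, 0.5826, -1.6019).
‖u_4‖ = 3.3199, so e_4 = (-0.5045, 0.0685, 0.6908, 0.1755, -0.4825).

Q = [[0.4804, 0.3562, 0.3198, -0.5045], [-0.6405, -0.2820, 0.3755, 0.0685], [0.1601, 0.3600, -0.3631, 0.6908], [-0.3203, 0.7273, 0.4843, 0.1755], [-0.4804, 0.3674, -0.6248, -0.4825]], R = [[6.2450, 3.2026, -2.2418, 0.9608], [0.0000, 6.9097, -1.8554, -0.4453], [0.0000, 0.0000, 5.4343, -1.9639], [0.0000, 0.0000, 0.0000, 3.3199]]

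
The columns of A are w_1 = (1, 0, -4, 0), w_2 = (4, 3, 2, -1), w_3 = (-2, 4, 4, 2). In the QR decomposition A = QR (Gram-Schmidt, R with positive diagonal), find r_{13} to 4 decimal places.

q_1 = w_1/‖w_1‖ = (1, 0, -4, 0)/4.1231 = (0.2425, 0.0000, -0.9701, 0.0000).
r_{13} = q_1·w_3 = -4.3656.

r_{13} = -4.3656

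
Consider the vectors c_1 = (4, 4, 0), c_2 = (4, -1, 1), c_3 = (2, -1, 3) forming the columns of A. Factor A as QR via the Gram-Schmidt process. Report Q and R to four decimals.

q_1 = c_1/‖c_1‖ = (4, 4, 0)/5.6569 = (0.7071, 0.7071, 0.0000).
r_{12} = q_1·c_2 = 2.1213.
u_2 = c_2 − 2.1213·q_1 = (2.5000, -2.5000, 1.0000).
‖u_2‖ = 3.6742, so q_2 = (0.6804, -0.6804, 0.2722).
r_{13} = q_1·c_3 = 0.7071; r_{23} = q_2·c_3 = 2.8577.
u_3 = c_3 − 0.7071·q_1 − 2.8577·q_2 = (-0.4444, 0.4444, 2.2222).
‖u_3‖ = 2.3094, so q_3 = (-0.1925, 0.1925, 0.9623).

Q = [[0.7071, 0.6804, -0.1925], [0.7071, -0.6804, 0.1925], [0.0000, 0.2722, 0.9623]], R = [[5.6569, 2.1213, 0.7071], [0.0000, 3.6742, 2.8577], [0.0000, 0.0000, 2.3094]]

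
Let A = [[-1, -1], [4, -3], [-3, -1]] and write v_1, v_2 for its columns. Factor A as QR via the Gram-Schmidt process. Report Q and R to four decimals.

v_1 = (-1, 4, -3); ‖v_1‖ = 5.0990, so q_1 = (-0.1961, 0.7845, -0.5883).
q_1·v_2 = (-0.1961)·(-1) + 0.7845·(-3) + (-0.5883)·(-1) = -1.5689.
u_2 = v_2 + 1.5689·q_1 = (-1.3077, -1.7692, -1.9231).
‖u_2‖ = 2.9221, so q_2 = (-0.4475, -0.6055, -0.6581).

Q = [[-0.1961, -0.4475], [0.7845, -0.6055], [-0.5883, -0.6581]], R = [[5.0990, -1.5689], [0.0000, 2.9221]]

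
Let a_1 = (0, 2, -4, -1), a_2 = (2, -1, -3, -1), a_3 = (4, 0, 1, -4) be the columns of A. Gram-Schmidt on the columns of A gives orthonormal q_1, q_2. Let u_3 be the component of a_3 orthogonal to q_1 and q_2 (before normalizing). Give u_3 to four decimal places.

q_1 = a_1/‖a_1‖ = (0, 2, -4, -1)/4.5826 = (0.0000, 0.4364, -0.8729, -0.2182).
r_{12} = q_1·a_2 = 2.4004.
u_2 = a_2 − 2.4004·q_1 = (2.0000, -2.0476, -0.9048, -0.4762).
‖u_2‖ = 3.0394, so q_2 = (0.6580, -0.6737, -0.2977, -0.1567).
r_{13} = q_1·a_3 = 0.0000; r_{23} = q_2·a_3 = 2.9611.
u_3 = a_3 + 0.0000·q_1 − 2.9611·q_2 = (2.0515, 1.9948, 1.8814, -3.5361).

u_3 = (2.0515, 1.9948, 1.8814, -3.5361)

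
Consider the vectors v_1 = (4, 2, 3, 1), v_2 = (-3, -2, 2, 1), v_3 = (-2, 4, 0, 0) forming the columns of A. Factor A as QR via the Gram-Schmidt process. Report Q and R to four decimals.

e_1 = v_1/‖v_1‖ = (4, 2, 3, 1)/5.4772 = (0.7303, 0.3651, 0.5477, 0.1826).
r_{12} = e_1·v_2 = -1.6432.
u_2 = v_2 + 1.6432·e_1 = (-1.8000, -1.4000, 2.9000, 1.3000).
‖u_2‖ = 3.9115, so e_2 = (-0.4602, -0.3579, 0.7414, 0.3324).
r_{13} = e_1·v_3 = 0.0000; r_{23} = e_2·v_3 = -0.5113.
u_3 = v_3 + 0.0000·e_1 + 0.5113·e_2 = (-2.2353, 3.8170, 0.3791, 0.1699).
‖u_3‖ = 4.4428, so e_3 = (-0.5031, 0.8591, 0.0853, 0.0382).

Q = [[0.7303, -0.4602, -0.5031], [0.3651, -0.3579, 0.8591], [0.5477, 0.7414, 0.0853], [0.1826, 0.3324, 0.0382]], R = [[5.4772, -1.6432, 0.0000], [0.0000, 3.9115, -0.5113], [0.0000, 0.0000, 4.4428]]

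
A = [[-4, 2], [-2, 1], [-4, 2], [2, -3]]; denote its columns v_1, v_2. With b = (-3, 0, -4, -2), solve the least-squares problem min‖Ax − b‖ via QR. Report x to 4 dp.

x = (1.6667, 1.7778)

v_1 = (-4, -2, -4, 2); ‖v_1‖ = 6.3246, so q_1 = (-0.6325, -0.3162, -0.6325, 0.3162).
q_1·v_2 = (-0.6325)·2 + (-0.3162)·1 + (-0.6325)·2 + 0.3162·(-3) = -3.7947.
u_2 = v_2 + 3.7947·q_1 = (-0.4000, -0.2000, -0.4000, -1.8000).
‖u_2‖ = 1.8974, so q_2 = (-0.2108, -0.1054, -0.2108, -0.9487).
Qᵀb = (3.7947, 3.3731).
Back-substitute: x_2 = 3.3731/1.8974 = 1.7778.
x_1 = (3.7947 + 3.7947·1.7778)/6.3246 = 1.6667.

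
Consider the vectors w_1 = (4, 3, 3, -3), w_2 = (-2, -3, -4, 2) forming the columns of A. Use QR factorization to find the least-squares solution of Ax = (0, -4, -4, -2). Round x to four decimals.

x = (1.2680, 2.0722)

q_1 = w_1/‖w_1‖ = (4, 3, 3, -3)/6.5574 = (0.6100, 0.4575, 0.4575, -0.4575).
r_{12} = q_1·w_2 = -5.3374.
u_2 = w_2 + 5.3374·q_1 = (1.2558, -0.5581, -1.5581, -0.4419).
‖u_2‖ = 2.1241, so q_2 = (0.5912, -0.2628, -0.7336, -0.2080).
Qᵀb = (-2.7450, 4.4014).
Back-substitute: x_2 = 4.4014/2.1241 = 2.0722.
x_1 = (-2.7450 + 5.3374·2.0722)/6.5574 = 1.2680.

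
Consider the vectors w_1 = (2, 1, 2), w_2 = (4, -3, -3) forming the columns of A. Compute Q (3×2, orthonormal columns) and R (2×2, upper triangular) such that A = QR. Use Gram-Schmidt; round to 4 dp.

Q = [[0.6667, 0.7253], [0.3333, -0.4963], [0.6667, -0.4772]], R = [[3.0000, -0.3333], [0.0000, 5.8214]]

w_1 = (2, 1, 2); ‖w_1‖ = 3.0000, so e_1 = (0.6667, 0.3333, 0.6667).
e_1·w_2 = 0.6667·4 + 0.3333·(-3) + 0.6667·(-3) = -0.3333.
u_2 = w_2 + 0.3333·e_1 = (4.2222, -2.8889, -2.7778).
‖u_2‖ = 5.8214, so e_2 = (0.7253, -0.4963, -0.4772).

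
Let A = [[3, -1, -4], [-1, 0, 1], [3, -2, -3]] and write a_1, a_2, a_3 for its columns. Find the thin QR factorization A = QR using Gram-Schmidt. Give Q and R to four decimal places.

a_1 = (3, -1, 3); ‖a_1‖ = 4.3589, so e_1 = (0.6882, -0.2294, 0.6882).
e_1·a_2 = 0.6882·(-1) + (-0.2294)·0 + 0.6882·(-2) = -2.0647.
u_2 = a_2 + 2.0647·e_1 = (0.4211, -0.4737, -0.5789).
‖u_2‖ = 0.8584, so e_2 = (0.4905, -0.5518, -0.6745).
e_1·a_3 = 0.6882·(-4) + (-0.2294)·1 + 0.6882·(-3) = -5.0471; e_2·a_3 = 0.4905·(-4) + (-0.5518)·1 + (-0.6745)·(-3) = -0.4905.
u_3 = a_3 + 5.0471·e_1 + 0.4905·e_2 = (-0.2857, -0.4286, 0.1429).
‖u_3‖ = 0.5345, so e_3 = (-0.5345, -0.8018, 0.2673).

Q = [[0.6882, 0.4905, -0.5345], [-0.2294, -0.5518, -0.8018], [0.6882, -0.6745, 0.2673]], R = [[4.3589, -2.0647, -5.0471], [0.0000, 0.8584, -0.4905], [0.0000, 0.0000, 0.5345]]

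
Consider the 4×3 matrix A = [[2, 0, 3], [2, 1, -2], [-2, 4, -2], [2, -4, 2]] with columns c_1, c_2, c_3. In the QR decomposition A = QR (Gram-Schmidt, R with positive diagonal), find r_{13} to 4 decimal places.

c_1 = (2, 2, -2, 2); ‖c_1‖ = 4.0000, so q_1 = (0.5000, 0.5000, -0.5000, 0.5000).
r_{13} = q_1·c_3 = 2.5000.

r_{13} = 2.5000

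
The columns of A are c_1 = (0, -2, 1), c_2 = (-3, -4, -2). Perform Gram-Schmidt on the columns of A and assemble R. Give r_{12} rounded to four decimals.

r_{12} = 2.6833

c_1 = (0, -2, 1); ‖c_1‖ = 2.2361, so e_1 = (0.0000, -0.8944, 0.4472).
r_{12} = e_1·c_2 = 2.6833.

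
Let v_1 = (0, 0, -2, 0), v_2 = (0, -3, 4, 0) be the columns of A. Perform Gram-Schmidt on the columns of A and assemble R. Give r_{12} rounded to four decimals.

r_{12} = -4.0000

q_1 = v_1/‖v_1‖ = (0, 0, -2, 0)/2.0000 = (0.0000, 0.0000, -1.0000, 0.0000).
r_{12} = q_1·v_2 = -4.0000.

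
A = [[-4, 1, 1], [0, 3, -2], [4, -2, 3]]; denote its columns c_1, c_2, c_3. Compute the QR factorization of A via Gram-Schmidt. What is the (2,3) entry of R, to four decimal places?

r_{23} = -2.5955

q_1 = c_1/‖c_1‖ = (-4, 0, 4)/5.6569 = (-0.7071, 0.0000, 0.7071).
r_{12} = q_1·c_2 = -2.1213.
u_2 = c_2 + 2.1213·q_1 = (-0.5000, 3.0000, -0.5000).
‖u_2‖ = 3.0822, so q_2 = (-0.1622, 0.9733, -0.1622).
r_{23} = q_2·c_3 = -2.5955.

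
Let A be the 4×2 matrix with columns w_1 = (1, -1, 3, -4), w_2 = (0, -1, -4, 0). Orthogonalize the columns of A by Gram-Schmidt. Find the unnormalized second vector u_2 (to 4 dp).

q_1 = w_1/‖w_1‖ = (1, -1, 3, -4)/5.1962 = (0.1925, -0.1925, 0.5774, -0.7698).
r_{12} = q_1·w_2 = -2.1170.
u_2 = w_2 + 2.1170·q_1 = (0.4074, -1.4074, -2.7778, -1.6296).

u_2 = (0.4074, -1.4074, -2.7778, -1.6296)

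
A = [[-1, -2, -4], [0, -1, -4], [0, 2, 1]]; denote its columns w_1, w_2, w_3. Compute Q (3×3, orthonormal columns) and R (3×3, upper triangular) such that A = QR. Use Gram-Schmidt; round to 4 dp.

w_1 = (-1, 0, 0); ‖w_1‖ = 1.0000, so q_1 = (-1.0000, 0.0000, 0.0000).
q_1·w_2 = (-1.0000)·(-2) + 0.0000·(-1) + 0.0000·2 = 2.0000.
u_2 = w_2 − 2.0000·q_1 = (0.0000, -1.0000, 2.0000).
‖u_2‖ = 2.2361, so q_2 = (0.0000, -0.4472, 0.8944).
q_1·w_3 = (-1.0000)·(-4) + 0.0000·(-4) + 0.0000·1 = 4.0000; q_2·w_3 = 0.0000·(-4) + (-0.4472)·(-4) + 0.8944·1 = 2.6833.
u_3 = w_3 − 4.0000·q_1 − 2.6833·q_2 = (0.0000, -2.8000, -1.4000).
‖u_3‖ = 3.1305, so q_3 = (0.0000, -0.8944, -0.4472).

Q = [[-1.0000, 0.0000, 0.0000], [0.0000, -0.4472, -0.8944], [0.0000, 0.8944, -0.4472]], R = [[1.0000, 2.0000, 4.0000], [0.0000, 2.2361, 2.6833], [0.0000, 0.0000, 3.1305]]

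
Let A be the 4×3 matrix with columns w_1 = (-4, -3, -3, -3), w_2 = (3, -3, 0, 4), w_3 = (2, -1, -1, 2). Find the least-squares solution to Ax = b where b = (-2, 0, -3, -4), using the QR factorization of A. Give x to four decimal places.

x = (0.5512, -1.1624, 1.5171)

w_1 = (-4, -3, -3, -3); ‖w_1‖ = 6.5574, so e_1 = (-0.6100, -0.4575, -0.4575, -0.4575).
e_1·w_2 = (-0.6100)·3 + (-0.4575)·(-3) + (-0.4575)·0 + (-0.4575)·4 = -2.2875.
u_2 = w_2 + 2.2875·e_1 = (1.6047, -4.0465, -1.0465, 2.9535).
‖u_2‖ = 5.3635, so e_2 = (0.2992, -0.7544, -0.1951, 0.5507).
e_1·w_3 = (-0.6100)·2 + (-0.4575)·(-1) + (-0.4575)·(-1) + (-0.4575)·2 = -1.2200; e_2·w_3 = 0.2992·2 + (-0.7544)·(-1) + (-0.1951)·(-1) + 0.5507·2 = 2.6492.
u_3 = w_3 + 1.2200·e_1 − 2.6492·e_2 = (0.4632, 0.4406, -1.0412, -0.0170).
‖u_3‖ = 1.2219, so e_3 = (0.3791, 0.3606, -0.8521, -0.0139).
Qᵀb = (4.4225, -2.2157, 1.8537).
Back-substitute: x_3 = 1.8537/1.2219 = 1.5171.
x_2 = (-2.2157 − 2.6492·1.5171)/5.3635 = -1.1624.
x_1 = (4.4225 + 2.2875·(-1.1624) + 1.2200·1.5171)/6.5574 = 0.5512.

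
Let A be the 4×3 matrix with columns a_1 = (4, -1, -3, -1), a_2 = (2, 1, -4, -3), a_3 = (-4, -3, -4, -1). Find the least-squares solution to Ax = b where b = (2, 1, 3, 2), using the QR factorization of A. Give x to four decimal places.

a_1 = (4, -1, -3, -1); ‖a_1‖ = 5.1962, so e_1 = (0.7698, -0.1925, -0.5774, -0.1925).
e_1·a_2 = 0.7698·2 + (-0.1925)·1 + (-0.5774)·(-4) + (-0.1925)·(-3) = 4.2339.
u_2 = a_2 − 4.2339·e_1 = (-1.2593, 1.8148, -1.5556, -2.1852).
‖u_2‖ = 3.4748, so e_2 = (-0.3624, 0.5223, -0.4477, -0.6289).
e_1·a_3 = 0.7698·(-4) + (-0.1925)·(-3) + (-0.5774)·(-4) + (-0.1925)·(-1) = 0.0000; e_2·a_3 = (-0.3624)·(-4) + 0.5223·(-3) + (-0.4477)·(-4) + (-0.6289)·(-1) = 2.3023.
u_3 = a_3 + 0.0000·e_1 − 2.3023·e_2 = (-3.1656, -4.2025, -2.9693, 0.4479).
‖u_3‖ = 6.0580, so e_3 = (-0.5226, -0.6937, -0.4901, 0.0739).
Qᵀb = (-0.7698, -2.8033, -3.0614).
Back-substitute: x_3 = -3.0614/6.0580 = -0.5053.
x_2 = (-2.8033 − 2.3023·(-0.5053))/3.4748 = -0.4719.
x_1 = (-0.7698 − 4.2339·(-0.4719) + 0.0000·(-0.5053))/5.1962 = 0.2364.

x = (0.2364, -0.4719, -0.5053)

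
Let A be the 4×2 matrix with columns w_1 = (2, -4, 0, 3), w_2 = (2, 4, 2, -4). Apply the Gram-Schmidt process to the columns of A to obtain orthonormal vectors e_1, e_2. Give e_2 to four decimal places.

e_2 = (0.8145, 0.1537, 0.4457, -0.3381)

e_1 = w_1/‖w_1‖ = (2, -4, 0, 3)/5.3852 = (0.3714, -0.7428, 0.0000, 0.5571).
r_{12} = e_1·w_2 = -4.4567.
u_2 = w_2 + 4.4567·e_1 = (3.6552, 0.6897, 2.0000, -1.5172).
‖u_2‖ = 4.4875, so e_2 = (0.8145, 0.1537, 0.4457, -0.3381).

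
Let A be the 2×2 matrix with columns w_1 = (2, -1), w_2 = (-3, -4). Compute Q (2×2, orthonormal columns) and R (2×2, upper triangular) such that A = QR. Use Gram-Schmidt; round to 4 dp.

Q = [[0.8944, -0.4472], [-0.4472, -0.8944]], R = [[2.2361, -0.8944], [0.0000, 4.9193]]

q_1 = w_1/‖w_1‖ = (2, -1)/2.2361 = (0.8944, -0.4472).
r_{12} = q_1·w_2 = -0.8944.
u_2 = w_2 + 0.8944·q_1 = (-2.2000, -4.4000).
‖u_2‖ = 4.9193, so q_2 = (-0.4472, -0.8944).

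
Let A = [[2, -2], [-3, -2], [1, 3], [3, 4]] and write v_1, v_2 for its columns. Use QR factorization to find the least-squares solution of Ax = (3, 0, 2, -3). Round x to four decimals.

v_1 = (2, -3, 1, 3); ‖v_1‖ = 4.7958, so e_1 = (0.4170, -0.6255, 0.2085, 0.6255).
e_1·v_2 = 0.4170·(-2) + (-0.6255)·(-2) + 0.2085·3 + 0.6255·4 = 3.5447.
u_2 = v_2 − 3.5447·e_1 = (-3.4783, 0.2174, 2.2609, 1.7826).
‖u_2‖ = 4.5205, so e_2 = (-0.7694, 0.0481, 0.5001, 0.3943).
Qᵀb = (-0.2085, -2.4911).
Back-substitute: x_2 = -2.4911/4.5205 = -0.5511.
x_1 = (-0.2085 − 3.5447·(-0.5511))/4.7958 = 0.3638.

x = (0.3638, -0.5511)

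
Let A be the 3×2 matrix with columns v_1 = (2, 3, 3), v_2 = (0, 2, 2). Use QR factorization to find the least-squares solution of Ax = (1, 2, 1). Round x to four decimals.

e_1 = v_1/‖v_1‖ = (2, 3, 3)/4.6904 = (0.4264, 0.6396, 0.6396).
r_{12} = e_1·v_2 = 2.5584.
u_2 = v_2 − 2.5584·e_1 = (-1.0909, 0.3636, 0.3636).
‖u_2‖ = 1.2060, so e_2 = (-0.9045, 0.3015, 0.3015).
Qᵀb = (2.3452, 0.0000).
Back-substitute: x_2 = 0.0000/1.2060 = 0.0000.
x_1 = (2.3452 − 2.5584·0.0000)/4.6904 = 0.5000.

x = (0.5000, 0.0000)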